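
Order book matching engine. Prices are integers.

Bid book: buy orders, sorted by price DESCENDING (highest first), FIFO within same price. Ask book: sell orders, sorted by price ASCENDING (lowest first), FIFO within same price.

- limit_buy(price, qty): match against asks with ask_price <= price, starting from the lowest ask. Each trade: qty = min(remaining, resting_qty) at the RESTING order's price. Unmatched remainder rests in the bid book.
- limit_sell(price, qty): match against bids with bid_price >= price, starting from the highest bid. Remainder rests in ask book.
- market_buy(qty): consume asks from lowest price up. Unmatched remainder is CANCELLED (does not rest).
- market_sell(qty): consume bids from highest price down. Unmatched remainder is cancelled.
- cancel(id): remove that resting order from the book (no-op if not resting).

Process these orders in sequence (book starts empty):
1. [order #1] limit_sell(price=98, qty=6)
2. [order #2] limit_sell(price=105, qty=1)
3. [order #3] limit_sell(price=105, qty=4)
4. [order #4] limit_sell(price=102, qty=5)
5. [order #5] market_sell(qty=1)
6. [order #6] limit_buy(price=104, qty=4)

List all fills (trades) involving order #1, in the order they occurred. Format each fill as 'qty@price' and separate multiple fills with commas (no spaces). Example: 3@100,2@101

Answer: 4@98

Derivation:
After op 1 [order #1] limit_sell(price=98, qty=6): fills=none; bids=[-] asks=[#1:6@98]
After op 2 [order #2] limit_sell(price=105, qty=1): fills=none; bids=[-] asks=[#1:6@98 #2:1@105]
After op 3 [order #3] limit_sell(price=105, qty=4): fills=none; bids=[-] asks=[#1:6@98 #2:1@105 #3:4@105]
After op 4 [order #4] limit_sell(price=102, qty=5): fills=none; bids=[-] asks=[#1:6@98 #4:5@102 #2:1@105 #3:4@105]
After op 5 [order #5] market_sell(qty=1): fills=none; bids=[-] asks=[#1:6@98 #4:5@102 #2:1@105 #3:4@105]
After op 6 [order #6] limit_buy(price=104, qty=4): fills=#6x#1:4@98; bids=[-] asks=[#1:2@98 #4:5@102 #2:1@105 #3:4@105]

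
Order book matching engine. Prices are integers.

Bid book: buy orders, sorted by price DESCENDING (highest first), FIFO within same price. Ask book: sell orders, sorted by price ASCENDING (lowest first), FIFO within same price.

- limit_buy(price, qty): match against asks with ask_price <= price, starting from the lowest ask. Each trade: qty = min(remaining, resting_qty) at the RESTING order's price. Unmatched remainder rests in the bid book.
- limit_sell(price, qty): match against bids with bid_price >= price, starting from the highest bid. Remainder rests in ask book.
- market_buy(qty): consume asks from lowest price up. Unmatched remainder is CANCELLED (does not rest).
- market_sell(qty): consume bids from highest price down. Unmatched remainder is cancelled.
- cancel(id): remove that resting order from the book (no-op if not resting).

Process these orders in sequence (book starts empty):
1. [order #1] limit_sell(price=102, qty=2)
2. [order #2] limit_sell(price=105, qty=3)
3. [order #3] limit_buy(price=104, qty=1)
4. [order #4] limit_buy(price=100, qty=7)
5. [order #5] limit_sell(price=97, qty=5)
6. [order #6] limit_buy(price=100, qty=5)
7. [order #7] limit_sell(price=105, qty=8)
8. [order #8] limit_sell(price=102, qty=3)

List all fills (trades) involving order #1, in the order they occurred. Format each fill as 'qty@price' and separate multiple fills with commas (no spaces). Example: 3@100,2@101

Answer: 1@102

Derivation:
After op 1 [order #1] limit_sell(price=102, qty=2): fills=none; bids=[-] asks=[#1:2@102]
After op 2 [order #2] limit_sell(price=105, qty=3): fills=none; bids=[-] asks=[#1:2@102 #2:3@105]
After op 3 [order #3] limit_buy(price=104, qty=1): fills=#3x#1:1@102; bids=[-] asks=[#1:1@102 #2:3@105]
After op 4 [order #4] limit_buy(price=100, qty=7): fills=none; bids=[#4:7@100] asks=[#1:1@102 #2:3@105]
After op 5 [order #5] limit_sell(price=97, qty=5): fills=#4x#5:5@100; bids=[#4:2@100] asks=[#1:1@102 #2:3@105]
After op 6 [order #6] limit_buy(price=100, qty=5): fills=none; bids=[#4:2@100 #6:5@100] asks=[#1:1@102 #2:3@105]
After op 7 [order #7] limit_sell(price=105, qty=8): fills=none; bids=[#4:2@100 #6:5@100] asks=[#1:1@102 #2:3@105 #7:8@105]
After op 8 [order #8] limit_sell(price=102, qty=3): fills=none; bids=[#4:2@100 #6:5@100] asks=[#1:1@102 #8:3@102 #2:3@105 #7:8@105]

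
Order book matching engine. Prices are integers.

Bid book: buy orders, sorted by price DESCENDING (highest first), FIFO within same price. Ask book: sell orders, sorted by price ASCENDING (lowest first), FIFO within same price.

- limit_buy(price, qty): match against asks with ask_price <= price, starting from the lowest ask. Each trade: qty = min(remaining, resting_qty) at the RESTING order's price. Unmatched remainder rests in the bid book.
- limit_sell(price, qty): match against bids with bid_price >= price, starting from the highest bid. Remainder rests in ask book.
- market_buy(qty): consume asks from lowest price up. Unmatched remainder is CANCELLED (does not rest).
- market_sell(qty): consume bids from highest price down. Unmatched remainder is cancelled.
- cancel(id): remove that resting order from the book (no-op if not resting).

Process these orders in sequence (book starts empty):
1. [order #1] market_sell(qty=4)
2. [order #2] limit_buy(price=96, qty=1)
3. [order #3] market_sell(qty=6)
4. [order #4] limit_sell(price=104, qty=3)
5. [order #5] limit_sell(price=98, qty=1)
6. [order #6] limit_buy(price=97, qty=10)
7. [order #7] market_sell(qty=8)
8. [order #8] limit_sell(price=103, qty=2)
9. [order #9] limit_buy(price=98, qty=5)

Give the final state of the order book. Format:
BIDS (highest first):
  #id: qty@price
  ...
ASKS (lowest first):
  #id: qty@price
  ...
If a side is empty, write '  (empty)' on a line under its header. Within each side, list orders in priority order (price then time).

After op 1 [order #1] market_sell(qty=4): fills=none; bids=[-] asks=[-]
After op 2 [order #2] limit_buy(price=96, qty=1): fills=none; bids=[#2:1@96] asks=[-]
After op 3 [order #3] market_sell(qty=6): fills=#2x#3:1@96; bids=[-] asks=[-]
After op 4 [order #4] limit_sell(price=104, qty=3): fills=none; bids=[-] asks=[#4:3@104]
After op 5 [order #5] limit_sell(price=98, qty=1): fills=none; bids=[-] asks=[#5:1@98 #4:3@104]
After op 6 [order #6] limit_buy(price=97, qty=10): fills=none; bids=[#6:10@97] asks=[#5:1@98 #4:3@104]
After op 7 [order #7] market_sell(qty=8): fills=#6x#7:8@97; bids=[#6:2@97] asks=[#5:1@98 #4:3@104]
After op 8 [order #8] limit_sell(price=103, qty=2): fills=none; bids=[#6:2@97] asks=[#5:1@98 #8:2@103 #4:3@104]
After op 9 [order #9] limit_buy(price=98, qty=5): fills=#9x#5:1@98; bids=[#9:4@98 #6:2@97] asks=[#8:2@103 #4:3@104]

Answer: BIDS (highest first):
  #9: 4@98
  #6: 2@97
ASKS (lowest first):
  #8: 2@103
  #4: 3@104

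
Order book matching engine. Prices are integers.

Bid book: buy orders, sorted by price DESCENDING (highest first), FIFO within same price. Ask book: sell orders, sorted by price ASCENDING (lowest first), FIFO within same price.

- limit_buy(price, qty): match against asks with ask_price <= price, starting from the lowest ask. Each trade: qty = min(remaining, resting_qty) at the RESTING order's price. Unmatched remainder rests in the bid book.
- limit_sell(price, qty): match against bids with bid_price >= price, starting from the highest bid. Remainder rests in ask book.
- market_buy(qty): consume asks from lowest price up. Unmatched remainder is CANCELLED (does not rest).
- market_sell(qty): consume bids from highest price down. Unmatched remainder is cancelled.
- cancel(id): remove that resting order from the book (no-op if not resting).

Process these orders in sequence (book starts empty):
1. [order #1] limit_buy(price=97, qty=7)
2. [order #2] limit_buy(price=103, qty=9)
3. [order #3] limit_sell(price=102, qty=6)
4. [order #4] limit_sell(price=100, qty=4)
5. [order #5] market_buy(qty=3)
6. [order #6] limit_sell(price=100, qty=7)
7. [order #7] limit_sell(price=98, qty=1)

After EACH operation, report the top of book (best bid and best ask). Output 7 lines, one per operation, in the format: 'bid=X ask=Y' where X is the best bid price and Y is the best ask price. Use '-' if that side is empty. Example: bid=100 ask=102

After op 1 [order #1] limit_buy(price=97, qty=7): fills=none; bids=[#1:7@97] asks=[-]
After op 2 [order #2] limit_buy(price=103, qty=9): fills=none; bids=[#2:9@103 #1:7@97] asks=[-]
After op 3 [order #3] limit_sell(price=102, qty=6): fills=#2x#3:6@103; bids=[#2:3@103 #1:7@97] asks=[-]
After op 4 [order #4] limit_sell(price=100, qty=4): fills=#2x#4:3@103; bids=[#1:7@97] asks=[#4:1@100]
After op 5 [order #5] market_buy(qty=3): fills=#5x#4:1@100; bids=[#1:7@97] asks=[-]
After op 6 [order #6] limit_sell(price=100, qty=7): fills=none; bids=[#1:7@97] asks=[#6:7@100]
After op 7 [order #7] limit_sell(price=98, qty=1): fills=none; bids=[#1:7@97] asks=[#7:1@98 #6:7@100]

Answer: bid=97 ask=-
bid=103 ask=-
bid=103 ask=-
bid=97 ask=100
bid=97 ask=-
bid=97 ask=100
bid=97 ask=98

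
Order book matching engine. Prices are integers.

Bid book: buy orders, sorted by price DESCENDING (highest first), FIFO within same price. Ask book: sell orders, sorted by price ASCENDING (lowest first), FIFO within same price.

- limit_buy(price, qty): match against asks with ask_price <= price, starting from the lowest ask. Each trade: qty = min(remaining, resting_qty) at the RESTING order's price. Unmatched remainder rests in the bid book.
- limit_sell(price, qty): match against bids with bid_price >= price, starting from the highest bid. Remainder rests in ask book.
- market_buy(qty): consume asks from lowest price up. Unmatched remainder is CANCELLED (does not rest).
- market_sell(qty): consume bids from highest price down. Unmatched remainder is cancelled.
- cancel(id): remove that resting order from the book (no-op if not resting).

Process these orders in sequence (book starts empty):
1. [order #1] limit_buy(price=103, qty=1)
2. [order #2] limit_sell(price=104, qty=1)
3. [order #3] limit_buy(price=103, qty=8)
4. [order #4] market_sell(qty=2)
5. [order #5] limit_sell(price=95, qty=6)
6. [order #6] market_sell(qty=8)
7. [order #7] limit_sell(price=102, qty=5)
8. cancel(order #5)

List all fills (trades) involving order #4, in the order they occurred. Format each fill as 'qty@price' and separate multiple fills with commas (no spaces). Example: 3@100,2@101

Answer: 1@103,1@103

Derivation:
After op 1 [order #1] limit_buy(price=103, qty=1): fills=none; bids=[#1:1@103] asks=[-]
After op 2 [order #2] limit_sell(price=104, qty=1): fills=none; bids=[#1:1@103] asks=[#2:1@104]
After op 3 [order #3] limit_buy(price=103, qty=8): fills=none; bids=[#1:1@103 #3:8@103] asks=[#2:1@104]
After op 4 [order #4] market_sell(qty=2): fills=#1x#4:1@103 #3x#4:1@103; bids=[#3:7@103] asks=[#2:1@104]
After op 5 [order #5] limit_sell(price=95, qty=6): fills=#3x#5:6@103; bids=[#3:1@103] asks=[#2:1@104]
After op 6 [order #6] market_sell(qty=8): fills=#3x#6:1@103; bids=[-] asks=[#2:1@104]
After op 7 [order #7] limit_sell(price=102, qty=5): fills=none; bids=[-] asks=[#7:5@102 #2:1@104]
After op 8 cancel(order #5): fills=none; bids=[-] asks=[#7:5@102 #2:1@104]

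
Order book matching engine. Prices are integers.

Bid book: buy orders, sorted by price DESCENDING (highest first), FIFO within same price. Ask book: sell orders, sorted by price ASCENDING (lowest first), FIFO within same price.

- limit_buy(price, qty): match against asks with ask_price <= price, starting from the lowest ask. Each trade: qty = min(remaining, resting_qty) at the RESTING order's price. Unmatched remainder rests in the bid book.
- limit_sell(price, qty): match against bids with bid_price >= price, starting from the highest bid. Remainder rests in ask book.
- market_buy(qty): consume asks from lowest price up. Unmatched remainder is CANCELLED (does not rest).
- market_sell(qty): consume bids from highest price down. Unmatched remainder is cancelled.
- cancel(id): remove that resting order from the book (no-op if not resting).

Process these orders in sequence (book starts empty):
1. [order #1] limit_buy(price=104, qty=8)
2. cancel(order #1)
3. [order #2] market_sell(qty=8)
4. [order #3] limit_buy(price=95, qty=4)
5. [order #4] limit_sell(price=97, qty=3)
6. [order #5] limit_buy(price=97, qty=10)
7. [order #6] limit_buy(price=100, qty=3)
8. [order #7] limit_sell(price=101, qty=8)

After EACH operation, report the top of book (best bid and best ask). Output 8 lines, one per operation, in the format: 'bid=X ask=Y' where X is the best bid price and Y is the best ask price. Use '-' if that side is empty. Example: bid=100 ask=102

After op 1 [order #1] limit_buy(price=104, qty=8): fills=none; bids=[#1:8@104] asks=[-]
After op 2 cancel(order #1): fills=none; bids=[-] asks=[-]
After op 3 [order #2] market_sell(qty=8): fills=none; bids=[-] asks=[-]
After op 4 [order #3] limit_buy(price=95, qty=4): fills=none; bids=[#3:4@95] asks=[-]
After op 5 [order #4] limit_sell(price=97, qty=3): fills=none; bids=[#3:4@95] asks=[#4:3@97]
After op 6 [order #5] limit_buy(price=97, qty=10): fills=#5x#4:3@97; bids=[#5:7@97 #3:4@95] asks=[-]
After op 7 [order #6] limit_buy(price=100, qty=3): fills=none; bids=[#6:3@100 #5:7@97 #3:4@95] asks=[-]
After op 8 [order #7] limit_sell(price=101, qty=8): fills=none; bids=[#6:3@100 #5:7@97 #3:4@95] asks=[#7:8@101]

Answer: bid=104 ask=-
bid=- ask=-
bid=- ask=-
bid=95 ask=-
bid=95 ask=97
bid=97 ask=-
bid=100 ask=-
bid=100 ask=101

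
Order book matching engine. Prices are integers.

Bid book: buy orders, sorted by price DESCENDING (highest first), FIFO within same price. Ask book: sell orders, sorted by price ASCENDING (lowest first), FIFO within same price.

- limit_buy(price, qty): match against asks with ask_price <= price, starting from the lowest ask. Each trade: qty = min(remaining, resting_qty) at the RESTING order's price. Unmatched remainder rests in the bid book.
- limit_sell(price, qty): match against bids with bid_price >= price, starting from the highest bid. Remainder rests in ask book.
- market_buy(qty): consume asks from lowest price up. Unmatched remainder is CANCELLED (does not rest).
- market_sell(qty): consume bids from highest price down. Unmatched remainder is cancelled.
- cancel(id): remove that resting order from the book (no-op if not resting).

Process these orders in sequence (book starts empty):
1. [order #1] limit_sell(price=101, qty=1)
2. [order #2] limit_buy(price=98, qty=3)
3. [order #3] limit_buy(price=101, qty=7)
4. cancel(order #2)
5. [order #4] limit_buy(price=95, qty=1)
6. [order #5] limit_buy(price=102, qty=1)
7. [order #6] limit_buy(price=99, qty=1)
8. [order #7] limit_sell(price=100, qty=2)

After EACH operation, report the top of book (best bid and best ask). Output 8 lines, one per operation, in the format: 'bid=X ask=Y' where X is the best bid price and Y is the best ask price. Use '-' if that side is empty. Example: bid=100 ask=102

After op 1 [order #1] limit_sell(price=101, qty=1): fills=none; bids=[-] asks=[#1:1@101]
After op 2 [order #2] limit_buy(price=98, qty=3): fills=none; bids=[#2:3@98] asks=[#1:1@101]
After op 3 [order #3] limit_buy(price=101, qty=7): fills=#3x#1:1@101; bids=[#3:6@101 #2:3@98] asks=[-]
After op 4 cancel(order #2): fills=none; bids=[#3:6@101] asks=[-]
After op 5 [order #4] limit_buy(price=95, qty=1): fills=none; bids=[#3:6@101 #4:1@95] asks=[-]
After op 6 [order #5] limit_buy(price=102, qty=1): fills=none; bids=[#5:1@102 #3:6@101 #4:1@95] asks=[-]
After op 7 [order #6] limit_buy(price=99, qty=1): fills=none; bids=[#5:1@102 #3:6@101 #6:1@99 #4:1@95] asks=[-]
After op 8 [order #7] limit_sell(price=100, qty=2): fills=#5x#7:1@102 #3x#7:1@101; bids=[#3:5@101 #6:1@99 #4:1@95] asks=[-]

Answer: bid=- ask=101
bid=98 ask=101
bid=101 ask=-
bid=101 ask=-
bid=101 ask=-
bid=102 ask=-
bid=102 ask=-
bid=101 ask=-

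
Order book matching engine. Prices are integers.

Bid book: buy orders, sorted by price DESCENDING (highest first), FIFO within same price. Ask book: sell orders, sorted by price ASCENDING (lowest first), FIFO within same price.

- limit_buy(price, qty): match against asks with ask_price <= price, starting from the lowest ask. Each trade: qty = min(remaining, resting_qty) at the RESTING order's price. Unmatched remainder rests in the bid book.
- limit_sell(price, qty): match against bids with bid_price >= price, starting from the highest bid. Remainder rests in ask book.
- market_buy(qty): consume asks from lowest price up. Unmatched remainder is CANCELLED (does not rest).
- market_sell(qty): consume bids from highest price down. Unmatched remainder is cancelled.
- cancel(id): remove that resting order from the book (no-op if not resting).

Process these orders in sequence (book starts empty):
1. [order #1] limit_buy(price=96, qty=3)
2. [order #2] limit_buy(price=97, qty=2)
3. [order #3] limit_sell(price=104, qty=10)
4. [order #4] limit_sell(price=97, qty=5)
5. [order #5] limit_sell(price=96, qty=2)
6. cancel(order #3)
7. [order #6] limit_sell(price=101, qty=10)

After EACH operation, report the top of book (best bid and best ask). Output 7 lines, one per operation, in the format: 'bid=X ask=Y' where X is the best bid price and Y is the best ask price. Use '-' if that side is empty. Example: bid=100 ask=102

After op 1 [order #1] limit_buy(price=96, qty=3): fills=none; bids=[#1:3@96] asks=[-]
After op 2 [order #2] limit_buy(price=97, qty=2): fills=none; bids=[#2:2@97 #1:3@96] asks=[-]
After op 3 [order #3] limit_sell(price=104, qty=10): fills=none; bids=[#2:2@97 #1:3@96] asks=[#3:10@104]
After op 4 [order #4] limit_sell(price=97, qty=5): fills=#2x#4:2@97; bids=[#1:3@96] asks=[#4:3@97 #3:10@104]
After op 5 [order #5] limit_sell(price=96, qty=2): fills=#1x#5:2@96; bids=[#1:1@96] asks=[#4:3@97 #3:10@104]
After op 6 cancel(order #3): fills=none; bids=[#1:1@96] asks=[#4:3@97]
After op 7 [order #6] limit_sell(price=101, qty=10): fills=none; bids=[#1:1@96] asks=[#4:3@97 #6:10@101]

Answer: bid=96 ask=-
bid=97 ask=-
bid=97 ask=104
bid=96 ask=97
bid=96 ask=97
bid=96 ask=97
bid=96 ask=97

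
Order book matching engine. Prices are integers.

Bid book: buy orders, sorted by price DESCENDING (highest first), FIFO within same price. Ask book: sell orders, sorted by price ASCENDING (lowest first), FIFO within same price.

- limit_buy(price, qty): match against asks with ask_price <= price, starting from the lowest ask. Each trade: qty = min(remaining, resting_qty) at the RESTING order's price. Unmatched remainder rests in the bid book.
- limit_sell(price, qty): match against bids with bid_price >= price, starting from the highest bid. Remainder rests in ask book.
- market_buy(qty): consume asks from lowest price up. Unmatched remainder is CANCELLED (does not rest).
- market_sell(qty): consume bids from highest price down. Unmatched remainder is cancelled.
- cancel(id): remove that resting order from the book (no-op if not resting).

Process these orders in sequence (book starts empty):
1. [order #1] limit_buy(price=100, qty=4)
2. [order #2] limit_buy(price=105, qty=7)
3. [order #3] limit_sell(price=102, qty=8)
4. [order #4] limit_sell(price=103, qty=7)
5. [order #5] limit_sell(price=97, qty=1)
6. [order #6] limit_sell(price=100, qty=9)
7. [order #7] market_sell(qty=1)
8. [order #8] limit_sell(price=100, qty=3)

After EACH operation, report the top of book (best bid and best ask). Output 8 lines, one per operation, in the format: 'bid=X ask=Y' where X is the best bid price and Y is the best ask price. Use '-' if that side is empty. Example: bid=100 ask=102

After op 1 [order #1] limit_buy(price=100, qty=4): fills=none; bids=[#1:4@100] asks=[-]
After op 2 [order #2] limit_buy(price=105, qty=7): fills=none; bids=[#2:7@105 #1:4@100] asks=[-]
After op 3 [order #3] limit_sell(price=102, qty=8): fills=#2x#3:7@105; bids=[#1:4@100] asks=[#3:1@102]
After op 4 [order #4] limit_sell(price=103, qty=7): fills=none; bids=[#1:4@100] asks=[#3:1@102 #4:7@103]
After op 5 [order #5] limit_sell(price=97, qty=1): fills=#1x#5:1@100; bids=[#1:3@100] asks=[#3:1@102 #4:7@103]
After op 6 [order #6] limit_sell(price=100, qty=9): fills=#1x#6:3@100; bids=[-] asks=[#6:6@100 #3:1@102 #4:7@103]
After op 7 [order #7] market_sell(qty=1): fills=none; bids=[-] asks=[#6:6@100 #3:1@102 #4:7@103]
After op 8 [order #8] limit_sell(price=100, qty=3): fills=none; bids=[-] asks=[#6:6@100 #8:3@100 #3:1@102 #4:7@103]

Answer: bid=100 ask=-
bid=105 ask=-
bid=100 ask=102
bid=100 ask=102
bid=100 ask=102
bid=- ask=100
bid=- ask=100
bid=- ask=100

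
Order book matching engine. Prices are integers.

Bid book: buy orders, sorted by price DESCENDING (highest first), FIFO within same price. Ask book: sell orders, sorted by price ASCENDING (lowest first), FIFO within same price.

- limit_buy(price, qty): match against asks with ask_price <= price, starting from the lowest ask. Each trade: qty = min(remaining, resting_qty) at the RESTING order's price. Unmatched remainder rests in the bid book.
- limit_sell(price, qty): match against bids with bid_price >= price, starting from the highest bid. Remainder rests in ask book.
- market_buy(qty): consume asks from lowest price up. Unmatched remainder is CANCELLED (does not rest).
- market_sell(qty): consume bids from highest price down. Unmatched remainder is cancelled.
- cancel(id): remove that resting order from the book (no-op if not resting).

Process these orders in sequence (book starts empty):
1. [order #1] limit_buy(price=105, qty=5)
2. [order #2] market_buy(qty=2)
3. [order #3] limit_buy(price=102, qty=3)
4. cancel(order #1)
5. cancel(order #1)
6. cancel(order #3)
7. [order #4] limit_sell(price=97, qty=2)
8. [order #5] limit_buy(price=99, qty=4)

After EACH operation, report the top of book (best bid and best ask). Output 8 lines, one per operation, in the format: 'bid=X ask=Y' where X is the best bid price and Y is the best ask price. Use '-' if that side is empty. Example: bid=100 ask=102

Answer: bid=105 ask=-
bid=105 ask=-
bid=105 ask=-
bid=102 ask=-
bid=102 ask=-
bid=- ask=-
bid=- ask=97
bid=99 ask=-

Derivation:
After op 1 [order #1] limit_buy(price=105, qty=5): fills=none; bids=[#1:5@105] asks=[-]
After op 2 [order #2] market_buy(qty=2): fills=none; bids=[#1:5@105] asks=[-]
After op 3 [order #3] limit_buy(price=102, qty=3): fills=none; bids=[#1:5@105 #3:3@102] asks=[-]
After op 4 cancel(order #1): fills=none; bids=[#3:3@102] asks=[-]
After op 5 cancel(order #1): fills=none; bids=[#3:3@102] asks=[-]
After op 6 cancel(order #3): fills=none; bids=[-] asks=[-]
After op 7 [order #4] limit_sell(price=97, qty=2): fills=none; bids=[-] asks=[#4:2@97]
After op 8 [order #5] limit_buy(price=99, qty=4): fills=#5x#4:2@97; bids=[#5:2@99] asks=[-]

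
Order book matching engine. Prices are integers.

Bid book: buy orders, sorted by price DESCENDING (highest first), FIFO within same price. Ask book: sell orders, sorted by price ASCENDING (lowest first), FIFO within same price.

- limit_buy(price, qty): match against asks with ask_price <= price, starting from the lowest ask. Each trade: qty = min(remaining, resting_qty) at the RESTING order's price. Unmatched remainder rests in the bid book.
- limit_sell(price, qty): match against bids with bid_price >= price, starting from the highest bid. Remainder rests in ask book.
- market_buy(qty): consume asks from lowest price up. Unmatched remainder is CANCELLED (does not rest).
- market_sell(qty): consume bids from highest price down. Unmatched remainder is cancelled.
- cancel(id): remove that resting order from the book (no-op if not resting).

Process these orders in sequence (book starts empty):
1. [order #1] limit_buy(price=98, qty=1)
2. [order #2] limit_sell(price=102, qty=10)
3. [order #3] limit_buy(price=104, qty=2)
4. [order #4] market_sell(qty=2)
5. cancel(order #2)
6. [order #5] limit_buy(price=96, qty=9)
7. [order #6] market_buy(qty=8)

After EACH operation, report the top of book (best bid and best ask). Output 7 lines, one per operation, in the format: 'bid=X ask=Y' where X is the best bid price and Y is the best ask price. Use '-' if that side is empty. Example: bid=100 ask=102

Answer: bid=98 ask=-
bid=98 ask=102
bid=98 ask=102
bid=- ask=102
bid=- ask=-
bid=96 ask=-
bid=96 ask=-

Derivation:
After op 1 [order #1] limit_buy(price=98, qty=1): fills=none; bids=[#1:1@98] asks=[-]
After op 2 [order #2] limit_sell(price=102, qty=10): fills=none; bids=[#1:1@98] asks=[#2:10@102]
After op 3 [order #3] limit_buy(price=104, qty=2): fills=#3x#2:2@102; bids=[#1:1@98] asks=[#2:8@102]
After op 4 [order #4] market_sell(qty=2): fills=#1x#4:1@98; bids=[-] asks=[#2:8@102]
After op 5 cancel(order #2): fills=none; bids=[-] asks=[-]
After op 6 [order #5] limit_buy(price=96, qty=9): fills=none; bids=[#5:9@96] asks=[-]
After op 7 [order #6] market_buy(qty=8): fills=none; bids=[#5:9@96] asks=[-]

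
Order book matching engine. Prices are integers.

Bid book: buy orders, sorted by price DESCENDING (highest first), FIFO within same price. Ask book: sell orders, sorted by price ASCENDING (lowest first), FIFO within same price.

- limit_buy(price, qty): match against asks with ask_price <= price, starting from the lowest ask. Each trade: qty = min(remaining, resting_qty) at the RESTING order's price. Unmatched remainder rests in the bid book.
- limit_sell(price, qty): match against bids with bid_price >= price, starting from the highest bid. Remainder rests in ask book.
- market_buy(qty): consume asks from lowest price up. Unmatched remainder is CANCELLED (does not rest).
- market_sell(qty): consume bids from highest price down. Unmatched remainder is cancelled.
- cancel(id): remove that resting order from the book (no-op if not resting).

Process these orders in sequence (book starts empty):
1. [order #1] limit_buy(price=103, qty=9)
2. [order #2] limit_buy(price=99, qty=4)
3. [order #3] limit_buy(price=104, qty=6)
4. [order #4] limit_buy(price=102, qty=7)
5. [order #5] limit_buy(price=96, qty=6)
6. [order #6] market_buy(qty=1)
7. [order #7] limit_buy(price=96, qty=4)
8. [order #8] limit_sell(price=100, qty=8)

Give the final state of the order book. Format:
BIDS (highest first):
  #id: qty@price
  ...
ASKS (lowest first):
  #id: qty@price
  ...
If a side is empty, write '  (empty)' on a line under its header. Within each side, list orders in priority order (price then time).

Answer: BIDS (highest first):
  #1: 7@103
  #4: 7@102
  #2: 4@99
  #5: 6@96
  #7: 4@96
ASKS (lowest first):
  (empty)

Derivation:
After op 1 [order #1] limit_buy(price=103, qty=9): fills=none; bids=[#1:9@103] asks=[-]
After op 2 [order #2] limit_buy(price=99, qty=4): fills=none; bids=[#1:9@103 #2:4@99] asks=[-]
After op 3 [order #3] limit_buy(price=104, qty=6): fills=none; bids=[#3:6@104 #1:9@103 #2:4@99] asks=[-]
After op 4 [order #4] limit_buy(price=102, qty=7): fills=none; bids=[#3:6@104 #1:9@103 #4:7@102 #2:4@99] asks=[-]
After op 5 [order #5] limit_buy(price=96, qty=6): fills=none; bids=[#3:6@104 #1:9@103 #4:7@102 #2:4@99 #5:6@96] asks=[-]
After op 6 [order #6] market_buy(qty=1): fills=none; bids=[#3:6@104 #1:9@103 #4:7@102 #2:4@99 #5:6@96] asks=[-]
After op 7 [order #7] limit_buy(price=96, qty=4): fills=none; bids=[#3:6@104 #1:9@103 #4:7@102 #2:4@99 #5:6@96 #7:4@96] asks=[-]
After op 8 [order #8] limit_sell(price=100, qty=8): fills=#3x#8:6@104 #1x#8:2@103; bids=[#1:7@103 #4:7@102 #2:4@99 #5:6@96 #7:4@96] asks=[-]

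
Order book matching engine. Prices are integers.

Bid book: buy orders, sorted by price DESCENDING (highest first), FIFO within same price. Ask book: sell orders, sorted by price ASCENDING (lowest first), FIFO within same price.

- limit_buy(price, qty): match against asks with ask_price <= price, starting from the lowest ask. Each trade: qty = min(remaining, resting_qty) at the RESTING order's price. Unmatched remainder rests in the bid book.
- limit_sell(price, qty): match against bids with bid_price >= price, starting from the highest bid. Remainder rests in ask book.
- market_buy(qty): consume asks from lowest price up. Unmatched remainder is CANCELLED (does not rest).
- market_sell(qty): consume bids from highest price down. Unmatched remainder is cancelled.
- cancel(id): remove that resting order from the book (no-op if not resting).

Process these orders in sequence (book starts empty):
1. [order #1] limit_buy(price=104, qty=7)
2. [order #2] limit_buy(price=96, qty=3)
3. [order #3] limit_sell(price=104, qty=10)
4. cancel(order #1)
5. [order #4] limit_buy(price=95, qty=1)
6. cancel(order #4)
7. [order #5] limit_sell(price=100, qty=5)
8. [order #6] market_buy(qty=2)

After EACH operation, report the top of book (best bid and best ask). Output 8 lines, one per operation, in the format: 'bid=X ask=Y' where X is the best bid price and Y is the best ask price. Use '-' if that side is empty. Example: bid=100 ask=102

Answer: bid=104 ask=-
bid=104 ask=-
bid=96 ask=104
bid=96 ask=104
bid=96 ask=104
bid=96 ask=104
bid=96 ask=100
bid=96 ask=100

Derivation:
After op 1 [order #1] limit_buy(price=104, qty=7): fills=none; bids=[#1:7@104] asks=[-]
After op 2 [order #2] limit_buy(price=96, qty=3): fills=none; bids=[#1:7@104 #2:3@96] asks=[-]
After op 3 [order #3] limit_sell(price=104, qty=10): fills=#1x#3:7@104; bids=[#2:3@96] asks=[#3:3@104]
After op 4 cancel(order #1): fills=none; bids=[#2:3@96] asks=[#3:3@104]
After op 5 [order #4] limit_buy(price=95, qty=1): fills=none; bids=[#2:3@96 #4:1@95] asks=[#3:3@104]
After op 6 cancel(order #4): fills=none; bids=[#2:3@96] asks=[#3:3@104]
After op 7 [order #5] limit_sell(price=100, qty=5): fills=none; bids=[#2:3@96] asks=[#5:5@100 #3:3@104]
After op 8 [order #6] market_buy(qty=2): fills=#6x#5:2@100; bids=[#2:3@96] asks=[#5:3@100 #3:3@104]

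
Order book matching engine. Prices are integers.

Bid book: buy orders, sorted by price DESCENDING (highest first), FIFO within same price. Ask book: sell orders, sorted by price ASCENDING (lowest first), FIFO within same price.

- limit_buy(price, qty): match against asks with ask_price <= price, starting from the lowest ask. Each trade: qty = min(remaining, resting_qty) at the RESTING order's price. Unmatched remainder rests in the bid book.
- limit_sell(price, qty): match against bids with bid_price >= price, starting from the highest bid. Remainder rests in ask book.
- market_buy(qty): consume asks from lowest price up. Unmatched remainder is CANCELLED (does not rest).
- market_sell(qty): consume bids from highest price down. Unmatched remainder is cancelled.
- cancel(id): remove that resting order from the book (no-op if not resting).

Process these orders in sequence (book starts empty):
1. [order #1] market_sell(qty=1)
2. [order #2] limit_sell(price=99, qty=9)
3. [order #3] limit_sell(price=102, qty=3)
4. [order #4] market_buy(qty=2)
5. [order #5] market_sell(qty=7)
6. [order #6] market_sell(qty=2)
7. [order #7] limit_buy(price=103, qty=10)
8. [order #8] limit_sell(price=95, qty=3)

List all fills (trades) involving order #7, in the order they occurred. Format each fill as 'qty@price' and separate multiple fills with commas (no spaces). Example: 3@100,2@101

Answer: 7@99,3@102

Derivation:
After op 1 [order #1] market_sell(qty=1): fills=none; bids=[-] asks=[-]
After op 2 [order #2] limit_sell(price=99, qty=9): fills=none; bids=[-] asks=[#2:9@99]
After op 3 [order #3] limit_sell(price=102, qty=3): fills=none; bids=[-] asks=[#2:9@99 #3:3@102]
After op 4 [order #4] market_buy(qty=2): fills=#4x#2:2@99; bids=[-] asks=[#2:7@99 #3:3@102]
After op 5 [order #5] market_sell(qty=7): fills=none; bids=[-] asks=[#2:7@99 #3:3@102]
After op 6 [order #6] market_sell(qty=2): fills=none; bids=[-] asks=[#2:7@99 #3:3@102]
After op 7 [order #7] limit_buy(price=103, qty=10): fills=#7x#2:7@99 #7x#3:3@102; bids=[-] asks=[-]
After op 8 [order #8] limit_sell(price=95, qty=3): fills=none; bids=[-] asks=[#8:3@95]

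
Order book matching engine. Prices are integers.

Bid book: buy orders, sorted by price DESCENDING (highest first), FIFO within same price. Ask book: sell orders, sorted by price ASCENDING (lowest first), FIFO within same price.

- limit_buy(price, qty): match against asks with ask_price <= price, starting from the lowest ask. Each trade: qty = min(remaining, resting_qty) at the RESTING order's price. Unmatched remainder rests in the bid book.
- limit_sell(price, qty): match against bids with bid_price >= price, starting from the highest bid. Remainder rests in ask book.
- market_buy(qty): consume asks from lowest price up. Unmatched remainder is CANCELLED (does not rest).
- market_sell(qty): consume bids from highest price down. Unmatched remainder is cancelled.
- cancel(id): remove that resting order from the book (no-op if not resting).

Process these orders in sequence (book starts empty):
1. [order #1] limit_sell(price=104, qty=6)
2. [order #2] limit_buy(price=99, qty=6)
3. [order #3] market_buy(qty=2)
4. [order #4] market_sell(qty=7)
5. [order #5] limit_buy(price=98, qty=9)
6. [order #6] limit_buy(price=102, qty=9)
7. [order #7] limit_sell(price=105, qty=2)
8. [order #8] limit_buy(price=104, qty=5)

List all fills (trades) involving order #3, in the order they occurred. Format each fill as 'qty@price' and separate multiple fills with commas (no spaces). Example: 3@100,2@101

Answer: 2@104

Derivation:
After op 1 [order #1] limit_sell(price=104, qty=6): fills=none; bids=[-] asks=[#1:6@104]
After op 2 [order #2] limit_buy(price=99, qty=6): fills=none; bids=[#2:6@99] asks=[#1:6@104]
After op 3 [order #3] market_buy(qty=2): fills=#3x#1:2@104; bids=[#2:6@99] asks=[#1:4@104]
After op 4 [order #4] market_sell(qty=7): fills=#2x#4:6@99; bids=[-] asks=[#1:4@104]
After op 5 [order #5] limit_buy(price=98, qty=9): fills=none; bids=[#5:9@98] asks=[#1:4@104]
After op 6 [order #6] limit_buy(price=102, qty=9): fills=none; bids=[#6:9@102 #5:9@98] asks=[#1:4@104]
After op 7 [order #7] limit_sell(price=105, qty=2): fills=none; bids=[#6:9@102 #5:9@98] asks=[#1:4@104 #7:2@105]
After op 8 [order #8] limit_buy(price=104, qty=5): fills=#8x#1:4@104; bids=[#8:1@104 #6:9@102 #5:9@98] asks=[#7:2@105]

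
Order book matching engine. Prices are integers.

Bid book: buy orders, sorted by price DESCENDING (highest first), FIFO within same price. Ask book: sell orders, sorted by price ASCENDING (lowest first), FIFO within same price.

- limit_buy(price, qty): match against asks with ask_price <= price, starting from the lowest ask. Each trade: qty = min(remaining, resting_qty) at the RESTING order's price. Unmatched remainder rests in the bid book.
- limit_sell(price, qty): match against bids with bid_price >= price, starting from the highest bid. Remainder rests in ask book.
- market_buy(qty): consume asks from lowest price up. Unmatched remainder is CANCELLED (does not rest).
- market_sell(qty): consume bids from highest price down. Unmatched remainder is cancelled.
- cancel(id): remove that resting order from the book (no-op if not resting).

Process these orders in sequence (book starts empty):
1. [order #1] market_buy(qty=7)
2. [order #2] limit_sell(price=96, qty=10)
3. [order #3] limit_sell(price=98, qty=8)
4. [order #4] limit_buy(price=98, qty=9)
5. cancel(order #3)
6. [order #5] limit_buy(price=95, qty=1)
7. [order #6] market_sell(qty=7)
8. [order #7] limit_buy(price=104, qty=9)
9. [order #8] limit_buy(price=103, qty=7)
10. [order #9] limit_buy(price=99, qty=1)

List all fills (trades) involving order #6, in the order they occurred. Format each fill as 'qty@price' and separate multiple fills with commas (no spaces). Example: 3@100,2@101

After op 1 [order #1] market_buy(qty=7): fills=none; bids=[-] asks=[-]
After op 2 [order #2] limit_sell(price=96, qty=10): fills=none; bids=[-] asks=[#2:10@96]
After op 3 [order #3] limit_sell(price=98, qty=8): fills=none; bids=[-] asks=[#2:10@96 #3:8@98]
After op 4 [order #4] limit_buy(price=98, qty=9): fills=#4x#2:9@96; bids=[-] asks=[#2:1@96 #3:8@98]
After op 5 cancel(order #3): fills=none; bids=[-] asks=[#2:1@96]
After op 6 [order #5] limit_buy(price=95, qty=1): fills=none; bids=[#5:1@95] asks=[#2:1@96]
After op 7 [order #6] market_sell(qty=7): fills=#5x#6:1@95; bids=[-] asks=[#2:1@96]
After op 8 [order #7] limit_buy(price=104, qty=9): fills=#7x#2:1@96; bids=[#7:8@104] asks=[-]
After op 9 [order #8] limit_buy(price=103, qty=7): fills=none; bids=[#7:8@104 #8:7@103] asks=[-]
After op 10 [order #9] limit_buy(price=99, qty=1): fills=none; bids=[#7:8@104 #8:7@103 #9:1@99] asks=[-]

Answer: 1@95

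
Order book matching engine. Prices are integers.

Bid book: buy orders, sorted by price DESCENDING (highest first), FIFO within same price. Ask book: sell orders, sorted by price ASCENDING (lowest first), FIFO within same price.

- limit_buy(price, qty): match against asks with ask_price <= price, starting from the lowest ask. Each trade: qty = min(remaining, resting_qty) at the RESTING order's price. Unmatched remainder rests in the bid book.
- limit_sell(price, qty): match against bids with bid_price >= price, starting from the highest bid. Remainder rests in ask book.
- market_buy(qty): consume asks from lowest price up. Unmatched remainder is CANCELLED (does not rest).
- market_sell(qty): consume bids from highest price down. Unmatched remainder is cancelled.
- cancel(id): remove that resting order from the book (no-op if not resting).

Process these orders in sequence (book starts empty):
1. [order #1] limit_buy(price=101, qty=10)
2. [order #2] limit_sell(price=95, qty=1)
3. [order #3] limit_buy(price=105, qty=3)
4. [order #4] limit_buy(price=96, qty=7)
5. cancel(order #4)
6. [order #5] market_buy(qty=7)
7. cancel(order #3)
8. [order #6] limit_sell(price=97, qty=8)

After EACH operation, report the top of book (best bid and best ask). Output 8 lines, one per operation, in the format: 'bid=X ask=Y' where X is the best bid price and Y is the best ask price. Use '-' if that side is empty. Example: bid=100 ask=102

After op 1 [order #1] limit_buy(price=101, qty=10): fills=none; bids=[#1:10@101] asks=[-]
After op 2 [order #2] limit_sell(price=95, qty=1): fills=#1x#2:1@101; bids=[#1:9@101] asks=[-]
After op 3 [order #3] limit_buy(price=105, qty=3): fills=none; bids=[#3:3@105 #1:9@101] asks=[-]
After op 4 [order #4] limit_buy(price=96, qty=7): fills=none; bids=[#3:3@105 #1:9@101 #4:7@96] asks=[-]
After op 5 cancel(order #4): fills=none; bids=[#3:3@105 #1:9@101] asks=[-]
After op 6 [order #5] market_buy(qty=7): fills=none; bids=[#3:3@105 #1:9@101] asks=[-]
After op 7 cancel(order #3): fills=none; bids=[#1:9@101] asks=[-]
After op 8 [order #6] limit_sell(price=97, qty=8): fills=#1x#6:8@101; bids=[#1:1@101] asks=[-]

Answer: bid=101 ask=-
bid=101 ask=-
bid=105 ask=-
bid=105 ask=-
bid=105 ask=-
bid=105 ask=-
bid=101 ask=-
bid=101 ask=-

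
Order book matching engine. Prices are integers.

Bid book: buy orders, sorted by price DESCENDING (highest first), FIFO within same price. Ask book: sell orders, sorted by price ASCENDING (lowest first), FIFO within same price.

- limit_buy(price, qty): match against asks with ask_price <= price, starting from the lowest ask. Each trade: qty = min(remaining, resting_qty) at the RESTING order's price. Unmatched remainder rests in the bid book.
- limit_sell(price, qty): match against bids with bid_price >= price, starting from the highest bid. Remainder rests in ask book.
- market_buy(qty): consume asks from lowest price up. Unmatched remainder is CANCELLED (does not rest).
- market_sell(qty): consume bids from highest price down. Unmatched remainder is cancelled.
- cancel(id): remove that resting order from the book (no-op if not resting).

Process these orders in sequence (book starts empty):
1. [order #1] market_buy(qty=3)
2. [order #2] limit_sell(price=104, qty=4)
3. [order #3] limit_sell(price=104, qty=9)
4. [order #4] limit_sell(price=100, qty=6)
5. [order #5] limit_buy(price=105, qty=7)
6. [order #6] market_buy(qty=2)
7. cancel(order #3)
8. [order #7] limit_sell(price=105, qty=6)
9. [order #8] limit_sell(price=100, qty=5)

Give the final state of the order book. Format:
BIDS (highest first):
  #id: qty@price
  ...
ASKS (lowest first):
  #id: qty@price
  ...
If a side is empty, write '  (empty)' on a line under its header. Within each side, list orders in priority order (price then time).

Answer: BIDS (highest first):
  (empty)
ASKS (lowest first):
  #8: 5@100
  #2: 1@104
  #7: 6@105

Derivation:
After op 1 [order #1] market_buy(qty=3): fills=none; bids=[-] asks=[-]
After op 2 [order #2] limit_sell(price=104, qty=4): fills=none; bids=[-] asks=[#2:4@104]
After op 3 [order #3] limit_sell(price=104, qty=9): fills=none; bids=[-] asks=[#2:4@104 #3:9@104]
After op 4 [order #4] limit_sell(price=100, qty=6): fills=none; bids=[-] asks=[#4:6@100 #2:4@104 #3:9@104]
After op 5 [order #5] limit_buy(price=105, qty=7): fills=#5x#4:6@100 #5x#2:1@104; bids=[-] asks=[#2:3@104 #3:9@104]
After op 6 [order #6] market_buy(qty=2): fills=#6x#2:2@104; bids=[-] asks=[#2:1@104 #3:9@104]
After op 7 cancel(order #3): fills=none; bids=[-] asks=[#2:1@104]
After op 8 [order #7] limit_sell(price=105, qty=6): fills=none; bids=[-] asks=[#2:1@104 #7:6@105]
After op 9 [order #8] limit_sell(price=100, qty=5): fills=none; bids=[-] asks=[#8:5@100 #2:1@104 #7:6@105]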